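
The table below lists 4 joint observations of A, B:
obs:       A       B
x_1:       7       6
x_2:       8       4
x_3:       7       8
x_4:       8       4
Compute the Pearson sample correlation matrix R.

Step 1 — column means:
  mean(A) = (7 + 8 + 7 + 8) / 4 = 30/4 = 7.5
  mean(B) = (6 + 4 + 8 + 4) / 4 = 22/4 = 5.5

Step 2 — sample variances and covariances s[i,j] = (1/(n-1)) · Σ_k (x_{k,i} - mean_i) · (x_{k,j} - mean_j), with n-1 = 3:
  s[A,A] = ((-0.5)·(-0.5) + (0.5)·(0.5) + (-0.5)·(-0.5) + (0.5)·(0.5)) / 3 = 1/3 = 0.3333
  s[A,B] = ((-0.5)·(0.5) + (0.5)·(-1.5) + (-0.5)·(2.5) + (0.5)·(-1.5)) / 3 = -3/3 = -1
  s[B,B] = ((0.5)·(0.5) + (-1.5)·(-1.5) + (2.5)·(2.5) + (-1.5)·(-1.5)) / 3 = 11/3 = 3.6667
  Sample standard deviations s_i = √(s[i,i]):
  s(A) = √(0.3333) = 0.5774
  s(B) = √(3.6667) = 1.9149

Step 3 — r_{ij} = s_{ij} / (s_i · s_j):
  r[A,A] = 1 (diagonal).
  r[A,B] = -1 / (0.5774 · 1.9149) = -1 / 1.1055 = -0.9045
  r[B,B] = 1 (diagonal).

R is symmetric with unit diagonal. Assembling:

R = [[1, -0.9045],
 [-0.9045, 1]]


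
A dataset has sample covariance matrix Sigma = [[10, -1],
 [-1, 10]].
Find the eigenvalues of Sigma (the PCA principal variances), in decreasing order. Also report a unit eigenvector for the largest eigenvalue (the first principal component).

Step 1 — characteristic polynomial of 2×2 Sigma:
  det(Sigma - λI) = λ² - trace · λ + det = 0.
  trace = 10 + 10 = 20, det = 10·10 - (-1)² = 99.
Step 2 — discriminant:
  Δ = trace² - 4·det = 400 - 396 = 4.
Step 3 — eigenvalues:
  λ = (trace ± √Δ)/2 = (20 ± 2)/2,
  λ_1 = 11,  λ_2 = 9.

Step 4 — unit eigenvector for λ_1: solve (Sigma - λ_1 I)v = 0. First row:
  (10 - 11)·v_x + (-1)·v_y = 0, i.e. (-1)·v_x + (-1)·v_y = 0,
  so v ∝ (b, λ_1 - a) = (-1, 1); multiply by -1 so the first entry is positive: u = (1, -1).
  ||u|| = √((1)² + (-1)²) = √(2) ≈ 1.4142,
  v_1 = u/||u|| ≈ (0.7071, -0.7071) (||v_1|| = 1).

λ_1 = 11,  λ_2 = 9;  v_1 ≈ (0.7071, -0.7071)


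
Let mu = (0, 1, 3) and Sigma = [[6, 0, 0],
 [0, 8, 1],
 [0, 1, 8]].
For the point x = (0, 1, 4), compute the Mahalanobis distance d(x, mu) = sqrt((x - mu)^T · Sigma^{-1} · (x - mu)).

Step 1 — centre the observation: (x - mu) = (0, 0, 1).

Step 2 — invert Sigma (cofactor / det for 3×3, or solve directly):
  Sigma^{-1} = [[0.1667, 0, 0],
 [0, 0.127, -0.0159],
 [0, -0.0159, 0.127]].

Step 3 — form the quadratic (x - mu)^T · Sigma^{-1} · (x - mu):
  Sigma^{-1} · (x - mu) = (0, -0.0159, 0.127).
  (x - mu)^T · [Sigma^{-1} · (x - mu)] = (0)·(0) + (0)·(-0.0159) + (1)·(0.127) = 0.127.

Step 4 — take square root: d = √(0.127) ≈ 0.3563.

d(x, mu) = √(0.127) ≈ 0.3563


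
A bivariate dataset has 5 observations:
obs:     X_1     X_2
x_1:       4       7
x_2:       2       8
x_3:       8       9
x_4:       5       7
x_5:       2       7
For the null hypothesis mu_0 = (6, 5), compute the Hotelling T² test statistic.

Step 1 — sample mean vector:
  mean(X_1) = (4 + 2 + 8 + 5 + 2) / 5 = 21/5 = 4.2
  mean(X_2) = (7 + 8 + 9 + 7 + 7) / 5 = 38/5 = 7.6
  x̄ = (4.2, 7.6),  deviation x̄ - mu_0 = (4.2, 7.6) - (6, 5) = (-1.8, 2.6).

Step 2 — sample covariance matrix, S[i,j] = (1/(n-1)) · Σ_k (x_{k,i} - mean_i) · (x_{k,j} - mean_j), divisor n-1 = 4:
  S[X_1,X_1] = ((-0.2)·(-0.2) + (-2.2)·(-2.2) + (3.8)·(3.8) + (0.8)·(0.8) + (-2.2)·(-2.2)) / 4 = 24.8/4 = 6.2
  S[X_1,X_2] = ((-0.2)·(-0.6) + (-2.2)·(0.4) + (3.8)·(1.4) + (0.8)·(-0.6) + (-2.2)·(-0.6)) / 4 = 5.4/4 = 1.35
  S[X_2,X_2] = ((-0.6)·(-0.6) + (0.4)·(0.4) + (1.4)·(1.4) + (-0.6)·(-0.6) + (-0.6)·(-0.6)) / 4 = 3.2/4 = 0.8
  S = [[6.2, 1.35],
 [1.35, 0.8]].

Step 3 — invert S. det(S) = 6.2·0.8 - (1.35)² = 3.1375.
  S^{-1} = (1/det) · [[d, -b], [-b, a]] = [[0.255, -0.4303],
 [-0.4303, 1.9761]].

Step 4 — quadratic form (x̄ - mu_0)^T · S^{-1} · (x̄ - mu_0):
  S^{-1} · (x̄ - mu_0) = (-1.5777, 5.9124),
  (x̄ - mu_0)^T · [...] = (-1.8)·(-1.5777) + (2.6)·(5.9124) = 18.212.

Step 5 — scale by n: T² = 5 · 18.212 = 91.0598.

T² ≈ 91.0598


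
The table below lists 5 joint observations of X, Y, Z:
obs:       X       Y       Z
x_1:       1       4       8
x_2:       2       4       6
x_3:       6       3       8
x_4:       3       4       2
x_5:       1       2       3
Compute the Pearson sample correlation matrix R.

Step 1 — column means:
  mean(X) = (1 + 2 + 6 + 3 + 1) / 5 = 13/5 = 2.6
  mean(Y) = (4 + 4 + 3 + 4 + 2) / 5 = 17/5 = 3.4
  mean(Z) = (8 + 6 + 8 + 2 + 3) / 5 = 27/5 = 5.4

Step 2 — sample variances and covariances s[i,j] = (1/(n-1)) · Σ_k (x_{k,i} - mean_i) · (x_{k,j} - mean_j), with n-1 = 4:
  s[X,X] = ((-1.6)·(-1.6) + (-0.6)·(-0.6) + (3.4)·(3.4) + (0.4)·(0.4) + (-1.6)·(-1.6)) / 4 = 17.2/4 = 4.3
  s[X,Y] = ((-1.6)·(0.6) + (-0.6)·(0.6) + (3.4)·(-0.4) + (0.4)·(0.6) + (-1.6)·(-1.4)) / 4 = -0.2/4 = -0.05
  s[X,Z] = ((-1.6)·(2.6) + (-0.6)·(0.6) + (3.4)·(2.6) + (0.4)·(-3.4) + (-1.6)·(-2.4)) / 4 = 6.8/4 = 1.7
  s[Y,Y] = ((0.6)·(0.6) + (0.6)·(0.6) + (-0.4)·(-0.4) + (0.6)·(0.6) + (-1.4)·(-1.4)) / 4 = 3.2/4 = 0.8
  s[Y,Z] = ((0.6)·(2.6) + (0.6)·(0.6) + (-0.4)·(2.6) + (0.6)·(-3.4) + (-1.4)·(-2.4)) / 4 = 2.2/4 = 0.55
  s[Z,Z] = ((2.6)·(2.6) + (0.6)·(0.6) + (2.6)·(2.6) + (-3.4)·(-3.4) + (-2.4)·(-2.4)) / 4 = 31.2/4 = 7.8
  Sample standard deviations s_i = √(s[i,i]):
  s(X) = √(4.3) = 2.0736
  s(Y) = √(0.8) = 0.8944
  s(Z) = √(7.8) = 2.7928

Step 3 — r_{ij} = s_{ij} / (s_i · s_j):
  r[X,X] = 1 (diagonal).
  r[X,Y] = -0.05 / (2.0736 · 0.8944) = -0.05 / 1.8547 = -0.027
  r[X,Z] = 1.7 / (2.0736 · 2.7928) = 1.7 / 5.7914 = 0.2935
  r[Y,Y] = 1 (diagonal).
  r[Y,Z] = 0.55 / (0.8944 · 2.7928) = 0.55 / 2.498 = 0.2202
  r[Z,Z] = 1 (diagonal).

R is symmetric with unit diagonal. Assembling:

R = [[1, -0.027, 0.2935],
 [-0.027, 1, 0.2202],
 [0.2935, 0.2202, 1]]


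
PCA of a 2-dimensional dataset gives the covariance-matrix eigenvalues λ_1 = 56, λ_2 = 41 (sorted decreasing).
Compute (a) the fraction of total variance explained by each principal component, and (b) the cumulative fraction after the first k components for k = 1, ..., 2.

Step 1 — total variance = trace(Sigma) = Σ λ_i = 56 + 41 = 97.

Step 2 — fraction explained by component i = λ_i / Σ λ:
  PC1: 56/97 = 0.5773
  PC2: 41/97 = 0.4227

Step 3 — cumulative fraction after k components = (λ_1 + ... + λ_k) / Σ λ:
  k = 1: 56/97 = 0.5773
  k = 2: (56 + 41)/97 = 97/97 = 1

Summary (fraction, with percent):

explained: PC1 0.5773 (57.73%), PC2 0.4227 (42.27%);  cumulative: 0.5773, 1


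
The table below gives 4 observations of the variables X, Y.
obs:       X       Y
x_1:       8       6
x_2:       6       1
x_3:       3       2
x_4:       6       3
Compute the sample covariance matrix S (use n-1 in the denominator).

Step 1 — column means:
  mean(X) = (8 + 6 + 3 + 6) / 4 = 23/4 = 5.75
  mean(Y) = (6 + 1 + 2 + 3) / 4 = 12/4 = 3

Step 2 — sample covariance S[i,j] = (1/(n-1)) · Σ_k (x_{k,i} - mean_i) · (x_{k,j} - mean_j), with n-1 = 3.
  S[X,X] = ((2.25)·(2.25) + (0.25)·(0.25) + (-2.75)·(-2.75) + (0.25)·(0.25)) / 3 = 12.75/3 = 4.25
  S[X,Y] = ((2.25)·(3) + (0.25)·(-2) + (-2.75)·(-1) + (0.25)·(0)) / 3 = 9/3 = 3
  S[Y,Y] = ((3)·(3) + (-2)·(-2) + (-1)·(-1) + (0)·(0)) / 3 = 14/3 = 4.6667

S is symmetric (S[j,i] = S[i,j]). Assembling:

S = [[4.25, 3],
 [3, 4.6667]]


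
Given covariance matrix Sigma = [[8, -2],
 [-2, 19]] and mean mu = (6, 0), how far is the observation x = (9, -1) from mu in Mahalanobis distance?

Step 1 — centre the observation: (x - mu) = (3, -1).

Step 2 — invert Sigma. det(Sigma) = 8·19 - (-2)² = 148.
  Sigma^{-1} = (1/det) · [[d, -b], [-b, a]] = [[0.1284, 0.0135],
 [0.0135, 0.0541]].

Step 3 — form the quadratic (x - mu)^T · Sigma^{-1} · (x - mu):
  Sigma^{-1} · (x - mu) = (0.3716, -0.0135).
  (x - mu)^T · [Sigma^{-1} · (x - mu)] = (3)·(0.3716) + (-1)·(-0.0135) = 1.1284.

Step 4 — take square root: d = √(1.1284) ≈ 1.0623.

d(x, mu) = √(1.1284) ≈ 1.0623


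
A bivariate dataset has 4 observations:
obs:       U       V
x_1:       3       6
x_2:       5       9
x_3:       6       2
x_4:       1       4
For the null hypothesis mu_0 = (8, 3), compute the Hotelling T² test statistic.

Step 1 — sample mean vector:
  mean(U) = (3 + 5 + 6 + 1) / 4 = 15/4 = 3.75
  mean(V) = (6 + 9 + 2 + 4) / 4 = 21/4 = 5.25
  x̄ = (3.75, 5.25),  deviation x̄ - mu_0 = (3.75, 5.25) - (8, 3) = (-4.25, 2.25).

Step 2 — sample covariance matrix, S[i,j] = (1/(n-1)) · Σ_k (x_{k,i} - mean_i) · (x_{k,j} - mean_j), divisor n-1 = 3:
  S[U,U] = ((-0.75)·(-0.75) + (1.25)·(1.25) + (2.25)·(2.25) + (-2.75)·(-2.75)) / 3 = 14.75/3 = 4.9167
  S[U,V] = ((-0.75)·(0.75) + (1.25)·(3.75) + (2.25)·(-3.25) + (-2.75)·(-1.25)) / 3 = 0.25/3 = 0.0833
  S[V,V] = ((0.75)·(0.75) + (3.75)·(3.75) + (-3.25)·(-3.25) + (-1.25)·(-1.25)) / 3 = 26.75/3 = 8.9167
  S = [[4.9167, 0.0833],
 [0.0833, 8.9167]].

Step 3 — invert S. det(S) = 4.9167·8.9167 - (0.0833)² = 43.8333.
  S^{-1} = (1/det) · [[d, -b], [-b, a]] = [[0.2034, -0.0019],
 [-0.0019, 0.1122]].

Step 4 — quadratic form (x̄ - mu_0)^T · S^{-1} · (x̄ - mu_0):
  S^{-1} · (x̄ - mu_0) = (-0.8688, 0.2605),
  (x̄ - mu_0)^T · [...] = (-4.25)·(-0.8688) + (2.25)·(0.2605) = 4.2785.

Step 5 — scale by n: T² = 4 · 4.2785 = 17.1141.

T² ≈ 17.1141


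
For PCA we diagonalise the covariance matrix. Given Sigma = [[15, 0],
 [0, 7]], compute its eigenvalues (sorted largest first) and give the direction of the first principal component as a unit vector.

Step 1 — characteristic polynomial of 2×2 Sigma:
  det(Sigma - λI) = λ² - trace · λ + det = 0.
  trace = 15 + 7 = 22, det = 15·7 - (0)² = 105.
Step 2 — discriminant:
  Δ = trace² - 4·det = 484 - 420 = 64.
Step 3 — eigenvalues:
  λ = (trace ± √Δ)/2 = (22 ± 8)/2,
  λ_1 = 15,  λ_2 = 7.

Step 4 — unit eigenvector for λ_1: Sigma is diagonal, so its eigenvectors are the coordinate axes. λ_1 = 15 is the diagonal entry on the first coordinate axis, hence
  v_1 = (1, 0) (||v_1|| = 1).

λ_1 = 15,  λ_2 = 7;  v_1 ≈ (1, 0)


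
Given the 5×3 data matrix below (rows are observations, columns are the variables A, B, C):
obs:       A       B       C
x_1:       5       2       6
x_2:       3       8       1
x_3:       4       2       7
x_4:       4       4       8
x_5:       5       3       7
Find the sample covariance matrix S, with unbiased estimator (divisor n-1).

Step 1 — column means:
  mean(A) = (5 + 3 + 4 + 4 + 5) / 5 = 21/5 = 4.2
  mean(B) = (2 + 8 + 2 + 4 + 3) / 5 = 19/5 = 3.8
  mean(C) = (6 + 1 + 7 + 8 + 7) / 5 = 29/5 = 5.8

Step 2 — sample covariance S[i,j] = (1/(n-1)) · Σ_k (x_{k,i} - mean_i) · (x_{k,j} - mean_j), with n-1 = 4.
  S[A,A] = ((0.8)·(0.8) + (-1.2)·(-1.2) + (-0.2)·(-0.2) + (-0.2)·(-0.2) + (0.8)·(0.8)) / 4 = 2.8/4 = 0.7
  S[A,B] = ((0.8)·(-1.8) + (-1.2)·(4.2) + (-0.2)·(-1.8) + (-0.2)·(0.2) + (0.8)·(-0.8)) / 4 = -6.8/4 = -1.7
  S[A,C] = ((0.8)·(0.2) + (-1.2)·(-4.8) + (-0.2)·(1.2) + (-0.2)·(2.2) + (0.8)·(1.2)) / 4 = 6.2/4 = 1.55
  S[B,B] = ((-1.8)·(-1.8) + (4.2)·(4.2) + (-1.8)·(-1.8) + (0.2)·(0.2) + (-0.8)·(-0.8)) / 4 = 24.8/4 = 6.2
  S[B,C] = ((-1.8)·(0.2) + (4.2)·(-4.8) + (-1.8)·(1.2) + (0.2)·(2.2) + (-0.8)·(1.2)) / 4 = -23.2/4 = -5.8
  S[C,C] = ((0.2)·(0.2) + (-4.8)·(-4.8) + (1.2)·(1.2) + (2.2)·(2.2) + (1.2)·(1.2)) / 4 = 30.8/4 = 7.7

S is symmetric (S[j,i] = S[i,j]). Assembling:

S = [[0.7, -1.7, 1.55],
 [-1.7, 6.2, -5.8],
 [1.55, -5.8, 7.7]]


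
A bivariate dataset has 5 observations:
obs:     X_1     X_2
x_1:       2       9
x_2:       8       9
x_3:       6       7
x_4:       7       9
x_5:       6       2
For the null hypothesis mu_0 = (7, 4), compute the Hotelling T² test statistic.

Step 1 — sample mean vector:
  mean(X_1) = (2 + 8 + 6 + 7 + 6) / 5 = 29/5 = 5.8
  mean(X_2) = (9 + 9 + 7 + 9 + 2) / 5 = 36/5 = 7.2
  x̄ = (5.8, 7.2),  deviation x̄ - mu_0 = (5.8, 7.2) - (7, 4) = (-1.2, 3.2).

Step 2 — sample covariance matrix, S[i,j] = (1/(n-1)) · Σ_k (x_{k,i} - mean_i) · (x_{k,j} - mean_j), divisor n-1 = 4:
  S[X_1,X_1] = ((-3.8)·(-3.8) + (2.2)·(2.2) + (0.2)·(0.2) + (1.2)·(1.2) + (0.2)·(0.2)) / 4 = 20.8/4 = 5.2
  S[X_1,X_2] = ((-3.8)·(1.8) + (2.2)·(1.8) + (0.2)·(-0.2) + (1.2)·(1.8) + (0.2)·(-5.2)) / 4 = -1.8/4 = -0.45
  S[X_2,X_2] = ((1.8)·(1.8) + (1.8)·(1.8) + (-0.2)·(-0.2) + (1.8)·(1.8) + (-5.2)·(-5.2)) / 4 = 36.8/4 = 9.2
  S = [[5.2, -0.45],
 [-0.45, 9.2]].

Step 3 — invert S. det(S) = 5.2·9.2 - (-0.45)² = 47.6375.
  S^{-1} = (1/det) · [[d, -b], [-b, a]] = [[0.1931, 0.0094],
 [0.0094, 0.1092]].

Step 4 — quadratic form (x̄ - mu_0)^T · S^{-1} · (x̄ - mu_0):
  S^{-1} · (x̄ - mu_0) = (-0.2015, 0.338),
  (x̄ - mu_0)^T · [...] = (-1.2)·(-0.2015) + (3.2)·(0.338) = 1.3233.

Step 5 — scale by n: T² = 5 · 1.3233 = 6.6166.

T² ≈ 6.6166


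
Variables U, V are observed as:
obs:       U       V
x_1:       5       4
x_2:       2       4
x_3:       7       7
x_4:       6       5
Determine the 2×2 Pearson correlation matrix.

Step 1 — column means:
  mean(U) = (5 + 2 + 7 + 6) / 4 = 20/4 = 5
  mean(V) = (4 + 4 + 7 + 5) / 4 = 20/4 = 5

Step 2 — sample variances and covariances s[i,j] = (1/(n-1)) · Σ_k (x_{k,i} - mean_i) · (x_{k,j} - mean_j), with n-1 = 3:
  s[U,U] = ((0)·(0) + (-3)·(-3) + (2)·(2) + (1)·(1)) / 3 = 14/3 = 4.6667
  s[U,V] = ((0)·(-1) + (-3)·(-1) + (2)·(2) + (1)·(0)) / 3 = 7/3 = 2.3333
  s[V,V] = ((-1)·(-1) + (-1)·(-1) + (2)·(2) + (0)·(0)) / 3 = 6/3 = 2
  Sample standard deviations s_i = √(s[i,i]):
  s(U) = √(4.6667) = 2.1602
  s(V) = √(2) = 1.4142

Step 3 — r_{ij} = s_{ij} / (s_i · s_j):
  r[U,U] = 1 (diagonal).
  r[U,V] = 2.3333 / (2.1602 · 1.4142) = 2.3333 / 3.0551 = 0.7638
  r[V,V] = 1 (diagonal).

R is symmetric with unit diagonal. Assembling:

R = [[1, 0.7638],
 [0.7638, 1]]


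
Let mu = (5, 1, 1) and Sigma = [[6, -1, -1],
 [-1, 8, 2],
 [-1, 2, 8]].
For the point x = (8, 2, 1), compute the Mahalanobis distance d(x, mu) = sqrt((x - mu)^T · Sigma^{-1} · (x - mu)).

Step 1 — centre the observation: (x - mu) = (3, 1, 0).

Step 2 — invert Sigma (cofactor / det for 3×3, or solve directly):
  Sigma^{-1} = [[0.1724, 0.0172, 0.0172],
 [0.0172, 0.1351, -0.0316],
 [0.0172, -0.0316, 0.1351]].

Step 3 — form the quadratic (x - mu)^T · Sigma^{-1} · (x - mu):
  Sigma^{-1} · (x - mu) = (0.5345, 0.1868, 0.0201).
  (x - mu)^T · [Sigma^{-1} · (x - mu)] = (3)·(0.5345) + (1)·(0.1868) + (0)·(0.0201) = 1.7902.

Step 4 — take square root: d = √(1.7902) ≈ 1.338.

d(x, mu) = √(1.7902) ≈ 1.338


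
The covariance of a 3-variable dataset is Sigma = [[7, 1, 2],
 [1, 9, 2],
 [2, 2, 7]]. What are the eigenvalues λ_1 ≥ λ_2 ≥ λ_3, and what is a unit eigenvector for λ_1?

Step 1 — characteristic polynomial p(λ) = det(λI - Sigma) = λ³ - tr·λ² + c_1·λ - det, where tr = trace, c_1 = sum of the principal 2×2 minors, det = det(Sigma):
  tr = 7 + 9 + 7 = 23,
  c_1 = (7·9 - (1)²) + (7·7 - (2)²) + (9·7 - (2)²) = 62 + 45 + 59 = 166,
  det = 7·(9·7 - (2)²) - (1)·((1)·7 - (2)·(2)) + (2)·((1)·(2) - 9·(2)) = 7·(59) - (1)·(3) + (2)·(-16) = 378.
  So p(λ) = λ³ - 23λ² + 166λ - 378.
Step 2 — look for an integer root (rational root theorem: any rational root is an integer divisor of 378). Testing λ = 7:
  p(7) = 343 - 1127 + 1162 - 378 = 0  ✓
  Dividing out (λ - 7): p(λ) = (λ - 7)(λ² - 16λ + 54).
Step 3 — remaining eigenvalues from the quadratic λ² - 16λ + 54 = 0:
  Δ = 16² - 4·54 = 256 - 216 = 40,  λ = (16 ± √40)/2 = (16 ± 6.3246)/2 ≈ 11.1623 or 4.8377.
  Sorted: λ_1 = 11.1623,  λ_2 = 7,  λ_3 = 4.8377  (check: sum = 23 = tr ✓).

Step 4 — unit eigenvector for λ_1 ≈ 11.1623: v spans the null space of (Sigma - λ_1 I), whose rows are
  r_1 = (-4.1623, 1, 2),  r_2 = (1, -2.1623, 2),  r_3 = (2, 2, -4.1623).
  v is orthogonal to every row, so take v ∝ r_1 × r_2 = ((1)·(2) - (2)·(-2.1623), (2)·(1) - (-4.1623)·(2), (-4.1623)·(-2.1623) - (1)·(1)) ≈ (6.3246, 10.3246, 8).
  Let u = (6.3246, 10.3246, 8).
  ||u|| = √((6.3246)² + (10.3246)² + (8)²) = √(210.5964) ≈ 14.5119,  v_1 = u/||u|| ≈ (0.4358, 0.7115, 0.5513) (||v_1|| = 1).

λ_1 = 11.1623,  λ_2 = 7,  λ_3 = 4.8377;  v_1 ≈ (0.4358, 0.7115, 0.5513)


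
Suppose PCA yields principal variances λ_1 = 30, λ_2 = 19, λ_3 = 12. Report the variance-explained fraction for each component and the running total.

Step 1 — total variance = trace(Sigma) = Σ λ_i = 30 + 19 + 12 = 61.

Step 2 — fraction explained by component i = λ_i / Σ λ:
  PC1: 30/61 = 0.4918
  PC2: 19/61 = 0.3115
  PC3: 12/61 = 0.1967

Step 3 — cumulative fraction after k components = (λ_1 + ... + λ_k) / Σ λ:
  k = 1: 30/61 = 0.4918
  k = 2: (30 + 19)/61 = 49/61 = 0.8033
  k = 3: (30 + 19 + 12)/61 = 61/61 = 1

Summary (fraction, with percent):

explained: PC1 0.4918 (49.18%), PC2 0.3115 (31.15%), PC3 0.1967 (19.67%);  cumulative: 0.4918, 0.8033, 1


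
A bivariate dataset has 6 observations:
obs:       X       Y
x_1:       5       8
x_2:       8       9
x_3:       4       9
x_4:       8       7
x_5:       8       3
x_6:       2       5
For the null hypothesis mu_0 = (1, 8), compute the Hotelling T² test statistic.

Step 1 — sample mean vector:
  mean(X) = (5 + 8 + 4 + 8 + 8 + 2) / 6 = 35/6 = 5.8333
  mean(Y) = (8 + 9 + 9 + 7 + 3 + 5) / 6 = 41/6 = 6.8333
  x̄ = (5.8333, 6.8333),  deviation x̄ - mu_0 = (5.8333, 6.8333) - (1, 8) = (4.8333, -1.1667).

Step 2 — sample covariance matrix, S[i,j] = (1/(n-1)) · Σ_k (x_{k,i} - mean_i) · (x_{k,j} - mean_j), divisor n-1 = 5:
  S[X,X] = ((-0.8333)·(-0.8333) + (2.1667)·(2.1667) + (-1.8333)·(-1.8333) + (2.1667)·(2.1667) + (2.1667)·(2.1667) + (-3.8333)·(-3.8333)) / 5 = 32.8333/5 = 6.5667
  S[X,Y] = ((-0.8333)·(1.1667) + (2.1667)·(2.1667) + (-1.8333)·(2.1667) + (2.1667)·(0.1667) + (2.1667)·(-3.8333) + (-3.8333)·(-1.8333)) / 5 = -1.1667/5 = -0.2333
  S[Y,Y] = ((1.1667)·(1.1667) + (2.1667)·(2.1667) + (2.1667)·(2.1667) + (0.1667)·(0.1667) + (-3.8333)·(-3.8333) + (-1.8333)·(-1.8333)) / 5 = 28.8333/5 = 5.7667
  S = [[6.5667, -0.2333],
 [-0.2333, 5.7667]].

Step 3 — invert S. det(S) = 6.5667·5.7667 - (-0.2333)² = 37.8133.
  S^{-1} = (1/det) · [[d, -b], [-b, a]] = [[0.1525, 0.0062],
 [0.0062, 0.1737]].

Step 4 — quadratic form (x̄ - mu_0)^T · S^{-1} · (x̄ - mu_0):
  S^{-1} · (x̄ - mu_0) = (0.7299, -0.1728),
  (x̄ - mu_0)^T · [...] = (4.8333)·(0.7299) + (-1.1667)·(-0.1728) = 3.7294.

Step 5 — scale by n: T² = 6 · 3.7294 = 22.3766.

T² ≈ 22.3766


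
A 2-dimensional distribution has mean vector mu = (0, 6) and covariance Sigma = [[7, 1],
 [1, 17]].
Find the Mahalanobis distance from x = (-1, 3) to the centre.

Step 1 — centre the observation: (x - mu) = (-1, -3).

Step 2 — invert Sigma. det(Sigma) = 7·17 - (1)² = 118.
  Sigma^{-1} = (1/det) · [[d, -b], [-b, a]] = [[0.1441, -0.0085],
 [-0.0085, 0.0593]].

Step 3 — form the quadratic (x - mu)^T · Sigma^{-1} · (x - mu):
  Sigma^{-1} · (x - mu) = (-0.1186, -0.1695).
  (x - mu)^T · [Sigma^{-1} · (x - mu)] = (-1)·(-0.1186) + (-3)·(-0.1695) = 0.6271.

Step 4 — take square root: d = √(0.6271) ≈ 0.7919.

d(x, mu) = √(0.6271) ≈ 0.7919


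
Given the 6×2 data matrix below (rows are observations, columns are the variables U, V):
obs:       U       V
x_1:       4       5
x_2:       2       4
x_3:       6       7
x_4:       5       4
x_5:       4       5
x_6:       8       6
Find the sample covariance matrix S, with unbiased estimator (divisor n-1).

Step 1 — column means:
  mean(U) = (4 + 2 + 6 + 5 + 4 + 8) / 6 = 29/6 = 4.8333
  mean(V) = (5 + 4 + 7 + 4 + 5 + 6) / 6 = 31/6 = 5.1667

Step 2 — sample covariance S[i,j] = (1/(n-1)) · Σ_k (x_{k,i} - mean_i) · (x_{k,j} - mean_j), with n-1 = 5.
  S[U,U] = ((-0.8333)·(-0.8333) + (-2.8333)·(-2.8333) + (1.1667)·(1.1667) + (0.1667)·(0.1667) + (-0.8333)·(-0.8333) + (3.1667)·(3.1667)) / 5 = 20.8333/5 = 4.1667
  S[U,V] = ((-0.8333)·(-0.1667) + (-2.8333)·(-1.1667) + (1.1667)·(1.8333) + (0.1667)·(-1.1667) + (-0.8333)·(-0.1667) + (3.1667)·(0.8333)) / 5 = 8.1667/5 = 1.6333
  S[V,V] = ((-0.1667)·(-0.1667) + (-1.1667)·(-1.1667) + (1.8333)·(1.8333) + (-1.1667)·(-1.1667) + (-0.1667)·(-0.1667) + (0.8333)·(0.8333)) / 5 = 6.8333/5 = 1.3667

S is symmetric (S[j,i] = S[i,j]). Assembling:

S = [[4.1667, 1.6333],
 [1.6333, 1.3667]]


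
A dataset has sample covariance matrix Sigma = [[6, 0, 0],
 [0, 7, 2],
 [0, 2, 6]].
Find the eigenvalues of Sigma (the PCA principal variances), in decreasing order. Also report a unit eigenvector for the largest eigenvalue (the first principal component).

Step 1 — characteristic polynomial p(λ) = det(λI - Sigma) = λ³ - tr·λ² + c_1·λ - det, where tr = trace, c_1 = sum of the principal 2×2 minors, det = det(Sigma):
  tr = 6 + 7 + 6 = 19,
  c_1 = (6·7 - (0)²) + (6·6 - (0)²) + (7·6 - (2)²) = 42 + 36 + 38 = 116,
  det = 6·(7·6 - (2)²) - (0)·((0)·6 - (2)·(0)) + (0)·((0)·(2) - 7·(0)) = 6·(38) - (0)·(0) + (0)·(0) = 228.
  So p(λ) = λ³ - 19λ² + 116λ - 228.
Step 2 — look for an integer root (rational root theorem: any rational root is an integer divisor of 228). Testing λ = 6:
  p(6) = 216 - 684 + 696 - 228 = 0  ✓
  Dividing out (λ - 6): p(λ) = (λ - 6)(λ² - 13λ + 38).
Step 3 — remaining eigenvalues from the quadratic λ² - 13λ + 38 = 0:
  Δ = 13² - 4·38 = 169 - 152 = 17,  λ = (13 ± √17)/2 = (13 ± 4.1231)/2 ≈ 8.5616 or 4.4384.
  Sorted: λ_1 = 8.5616,  λ_2 = 6,  λ_3 = 4.4384  (check: sum = 19 = tr ✓).

Step 4 — unit eigenvector for λ_1 ≈ 8.5616: v spans the null space of (Sigma - λ_1 I), whose rows are
  r_1 = (-2.5616, 0, 0),  r_2 = (0, -1.5616, 2),  r_3 = (0, 2, -2.5616).
  v is orthogonal to every row, so take v ∝ r_1 × r_2 = ((0)·(2) - (0)·(-1.5616), (0)·(0) - (-2.5616)·(2), (-2.5616)·(-1.5616) - (0)·(0)) ≈ (0, 5.1231, 4).
  Let u = (0, 5.1231, 4).
  ||u|| = √((0)² + (5.1231)² + (4)²) = √(42.2462) ≈ 6.4997,  v_1 = u/||u|| ≈ (0, 0.7882, 0.6154) (||v_1|| = 1).

λ_1 = 8.5616,  λ_2 = 6,  λ_3 = 4.4384;  v_1 ≈ (0, 0.7882, 0.6154)


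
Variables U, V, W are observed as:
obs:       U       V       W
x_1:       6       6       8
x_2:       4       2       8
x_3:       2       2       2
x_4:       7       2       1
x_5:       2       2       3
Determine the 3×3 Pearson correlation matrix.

Step 1 — column means:
  mean(U) = (6 + 4 + 2 + 7 + 2) / 5 = 21/5 = 4.2
  mean(V) = (6 + 2 + 2 + 2 + 2) / 5 = 14/5 = 2.8
  mean(W) = (8 + 8 + 2 + 1 + 3) / 5 = 22/5 = 4.4

Step 2 — sample variances and covariances s[i,j] = (1/(n-1)) · Σ_k (x_{k,i} - mean_i) · (x_{k,j} - mean_j), with n-1 = 4:
  s[U,U] = ((1.8)·(1.8) + (-0.2)·(-0.2) + (-2.2)·(-2.2) + (2.8)·(2.8) + (-2.2)·(-2.2)) / 4 = 20.8/4 = 5.2
  s[U,V] = ((1.8)·(3.2) + (-0.2)·(-0.8) + (-2.2)·(-0.8) + (2.8)·(-0.8) + (-2.2)·(-0.8)) / 4 = 7.2/4 = 1.8
  s[U,W] = ((1.8)·(3.6) + (-0.2)·(3.6) + (-2.2)·(-2.4) + (2.8)·(-3.4) + (-2.2)·(-1.4)) / 4 = 4.6/4 = 1.15
  s[V,V] = ((3.2)·(3.2) + (-0.8)·(-0.8) + (-0.8)·(-0.8) + (-0.8)·(-0.8) + (-0.8)·(-0.8)) / 4 = 12.8/4 = 3.2
  s[V,W] = ((3.2)·(3.6) + (-0.8)·(3.6) + (-0.8)·(-2.4) + (-0.8)·(-3.4) + (-0.8)·(-1.4)) / 4 = 14.4/4 = 3.6
  s[W,W] = ((3.6)·(3.6) + (3.6)·(3.6) + (-2.4)·(-2.4) + (-3.4)·(-3.4) + (-1.4)·(-1.4)) / 4 = 45.2/4 = 11.3
  Sample standard deviations s_i = √(s[i,i]):
  s(U) = √(5.2) = 2.2804
  s(V) = √(3.2) = 1.7889
  s(W) = √(11.3) = 3.3615

Step 3 — r_{ij} = s_{ij} / (s_i · s_j):
  r[U,U] = 1 (diagonal).
  r[U,V] = 1.8 / (2.2804 · 1.7889) = 1.8 / 4.0792 = 0.4413
  r[U,W] = 1.15 / (2.2804 · 3.3615) = 1.15 / 7.6655 = 0.15
  r[V,V] = 1 (diagonal).
  r[V,W] = 3.6 / (1.7889 · 3.3615) = 3.6 / 6.0133 = 0.5987
  r[W,W] = 1 (diagonal).

R is symmetric with unit diagonal. Assembling:

R = [[1, 0.4413, 0.15],
 [0.4413, 1, 0.5987],
 [0.15, 0.5987, 1]]


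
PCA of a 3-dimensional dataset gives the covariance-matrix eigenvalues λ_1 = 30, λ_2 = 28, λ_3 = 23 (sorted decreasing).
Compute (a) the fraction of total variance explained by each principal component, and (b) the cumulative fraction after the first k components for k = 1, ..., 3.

Step 1 — total variance = trace(Sigma) = Σ λ_i = 30 + 28 + 23 = 81.

Step 2 — fraction explained by component i = λ_i / Σ λ:
  PC1: 30/81 = 0.3704
  PC2: 28/81 = 0.3457
  PC3: 23/81 = 0.284

Step 3 — cumulative fraction after k components = (λ_1 + ... + λ_k) / Σ λ:
  k = 1: 30/81 = 0.3704
  k = 2: (30 + 28)/81 = 58/81 = 0.716
  k = 3: (30 + 28 + 23)/81 = 81/81 = 1

Summary (fraction, with percent):

explained: PC1 0.3704 (37.04%), PC2 0.3457 (34.57%), PC3 0.284 (28.4%);  cumulative: 0.3704, 0.716, 1


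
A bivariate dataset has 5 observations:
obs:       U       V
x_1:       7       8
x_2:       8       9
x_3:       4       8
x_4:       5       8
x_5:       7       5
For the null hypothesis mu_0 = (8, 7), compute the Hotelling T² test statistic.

Step 1 — sample mean vector:
  mean(U) = (7 + 8 + 4 + 5 + 7) / 5 = 31/5 = 6.2
  mean(V) = (8 + 9 + 8 + 8 + 5) / 5 = 38/5 = 7.6
  x̄ = (6.2, 7.6),  deviation x̄ - mu_0 = (6.2, 7.6) - (8, 7) = (-1.8, 0.6).

Step 2 — sample covariance matrix, S[i,j] = (1/(n-1)) · Σ_k (x_{k,i} - mean_i) · (x_{k,j} - mean_j), divisor n-1 = 4:
  S[U,U] = ((0.8)·(0.8) + (1.8)·(1.8) + (-2.2)·(-2.2) + (-1.2)·(-1.2) + (0.8)·(0.8)) / 4 = 10.8/4 = 2.7
  S[U,V] = ((0.8)·(0.4) + (1.8)·(1.4) + (-2.2)·(0.4) + (-1.2)·(0.4) + (0.8)·(-2.6)) / 4 = -0.6/4 = -0.15
  S[V,V] = ((0.4)·(0.4) + (1.4)·(1.4) + (0.4)·(0.4) + (0.4)·(0.4) + (-2.6)·(-2.6)) / 4 = 9.2/4 = 2.3
  S = [[2.7, -0.15],
 [-0.15, 2.3]].

Step 3 — invert S. det(S) = 2.7·2.3 - (-0.15)² = 6.1875.
  S^{-1} = (1/det) · [[d, -b], [-b, a]] = [[0.3717, 0.0242],
 [0.0242, 0.4364]].

Step 4 — quadratic form (x̄ - mu_0)^T · S^{-1} · (x̄ - mu_0):
  S^{-1} · (x̄ - mu_0) = (-0.6545, 0.2182),
  (x̄ - mu_0)^T · [...] = (-1.8)·(-0.6545) + (0.6)·(0.2182) = 1.3091.

Step 5 — scale by n: T² = 5 · 1.3091 = 6.5455.

T² ≈ 6.5455


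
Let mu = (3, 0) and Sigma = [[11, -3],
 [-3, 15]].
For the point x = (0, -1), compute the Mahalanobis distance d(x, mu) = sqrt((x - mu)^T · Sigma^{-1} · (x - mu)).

Step 1 — centre the observation: (x - mu) = (-3, -1).

Step 2 — invert Sigma. det(Sigma) = 11·15 - (-3)² = 156.
  Sigma^{-1} = (1/det) · [[d, -b], [-b, a]] = [[0.0962, 0.0192],
 [0.0192, 0.0705]].

Step 3 — form the quadratic (x - mu)^T · Sigma^{-1} · (x - mu):
  Sigma^{-1} · (x - mu) = (-0.3077, -0.1282).
  (x - mu)^T · [Sigma^{-1} · (x - mu)] = (-3)·(-0.3077) + (-1)·(-0.1282) = 1.0513.

Step 4 — take square root: d = √(1.0513) ≈ 1.0253.

d(x, mu) = √(1.0513) ≈ 1.0253


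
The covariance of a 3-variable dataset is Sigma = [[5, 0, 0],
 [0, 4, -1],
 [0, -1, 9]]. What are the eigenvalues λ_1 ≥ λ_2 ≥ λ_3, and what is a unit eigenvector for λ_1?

Step 1 — characteristic polynomial p(λ) = det(λI - Sigma) = λ³ - tr·λ² + c_1·λ - det, where tr = trace, c_1 = sum of the principal 2×2 minors, det = det(Sigma):
  tr = 5 + 4 + 9 = 18,
  c_1 = (5·4 - (0)²) + (5·9 - (0)²) + (4·9 - (-1)²) = 20 + 45 + 35 = 100,
  det = 5·(4·9 - (-1)²) - (0)·((0)·9 - (-1)·(0)) + (0)·((0)·(-1) - 4·(0)) = 5·(35) - (0)·(0) + (0)·(0) = 175.
  So p(λ) = λ³ - 18λ² + 100λ - 175.
Step 2 — look for an integer root (rational root theorem: any rational root is an integer divisor of 175). Testing λ = 5:
  p(5) = 125 - 450 + 500 - 175 = 0  ✓
  Dividing out (λ - 5): p(λ) = (λ - 5)(λ² - 13λ + 35).
Step 3 — remaining eigenvalues from the quadratic λ² - 13λ + 35 = 0:
  Δ = 13² - 4·35 = 169 - 140 = 29,  λ = (13 ± √29)/2 = (13 ± 5.3852)/2 ≈ 9.1926 or 3.8074.
  Sorted: λ_1 = 9.1926,  λ_2 = 5,  λ_3 = 3.8074  (check: sum = 18 = tr ✓).

Step 4 — unit eigenvector for λ_1 ≈ 9.1926: v spans the null space of (Sigma - λ_1 I), whose rows are
  r_1 = (-4.1926, 0, 0),  r_2 = (0, -5.1926, -1),  r_3 = (0, -1, -0.1926).
  v is orthogonal to every row, so take v ∝ r_1 × r_2 = ((0)·(-1) - (0)·(-5.1926), (0)·(0) - (-4.1926)·(-1), (-4.1926)·(-5.1926) - (0)·(0)) ≈ (0, -4.1926, 21.7703).
  Rescale (multiply by -1 so the first nonzero entry is positive): u = (0, 4.1926, -21.7703).
  ||u|| = √((0)² + (4.1926)² + (-21.7703)²) = √(491.525) ≈ 22.1704,  v_1 = u/||u|| ≈ (0, 0.1891, -0.982) (||v_1|| = 1).

λ_1 = 9.1926,  λ_2 = 5,  λ_3 = 3.8074;  v_1 ≈ (0, 0.1891, -0.982)


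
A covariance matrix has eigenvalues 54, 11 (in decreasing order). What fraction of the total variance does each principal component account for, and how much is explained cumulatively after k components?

Step 1 — total variance = trace(Sigma) = Σ λ_i = 54 + 11 = 65.

Step 2 — fraction explained by component i = λ_i / Σ λ:
  PC1: 54/65 = 0.8308
  PC2: 11/65 = 0.1692

Step 3 — cumulative fraction after k components = (λ_1 + ... + λ_k) / Σ λ:
  k = 1: 54/65 = 0.8308
  k = 2: (54 + 11)/65 = 65/65 = 1

Summary (fraction, with percent):

explained: PC1 0.8308 (83.08%), PC2 0.1692 (16.92%);  cumulative: 0.8308, 1


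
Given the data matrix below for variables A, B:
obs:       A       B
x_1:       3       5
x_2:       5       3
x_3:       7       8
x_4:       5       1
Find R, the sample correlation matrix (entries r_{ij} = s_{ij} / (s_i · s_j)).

Step 1 — column means:
  mean(A) = (3 + 5 + 7 + 5) / 4 = 20/4 = 5
  mean(B) = (5 + 3 + 8 + 1) / 4 = 17/4 = 4.25

Step 2 — sample variances and covariances s[i,j] = (1/(n-1)) · Σ_k (x_{k,i} - mean_i) · (x_{k,j} - mean_j), with n-1 = 3:
  s[A,A] = ((-2)·(-2) + (0)·(0) + (2)·(2) + (0)·(0)) / 3 = 8/3 = 2.6667
  s[A,B] = ((-2)·(0.75) + (0)·(-1.25) + (2)·(3.75) + (0)·(-3.25)) / 3 = 6/3 = 2
  s[B,B] = ((0.75)·(0.75) + (-1.25)·(-1.25) + (3.75)·(3.75) + (-3.25)·(-3.25)) / 3 = 26.75/3 = 8.9167
  Sample standard deviations s_i = √(s[i,i]):
  s(A) = √(2.6667) = 1.633
  s(B) = √(8.9167) = 2.9861

Step 3 — r_{ij} = s_{ij} / (s_i · s_j):
  r[A,A] = 1 (diagonal).
  r[A,B] = 2 / (1.633 · 2.9861) = 2 / 4.8762 = 0.4102
  r[B,B] = 1 (diagonal).

R is symmetric with unit diagonal. Assembling:

R = [[1, 0.4102],
 [0.4102, 1]]


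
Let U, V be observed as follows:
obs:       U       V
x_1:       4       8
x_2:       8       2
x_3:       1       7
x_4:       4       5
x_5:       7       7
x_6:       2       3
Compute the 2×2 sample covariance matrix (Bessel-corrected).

Step 1 — column means:
  mean(U) = (4 + 8 + 1 + 4 + 7 + 2) / 6 = 26/6 = 4.3333
  mean(V) = (8 + 2 + 7 + 5 + 7 + 3) / 6 = 32/6 = 5.3333

Step 2 — sample covariance S[i,j] = (1/(n-1)) · Σ_k (x_{k,i} - mean_i) · (x_{k,j} - mean_j), with n-1 = 5.
  S[U,U] = ((-0.3333)·(-0.3333) + (3.6667)·(3.6667) + (-3.3333)·(-3.3333) + (-0.3333)·(-0.3333) + (2.6667)·(2.6667) + (-2.3333)·(-2.3333)) / 5 = 37.3333/5 = 7.4667
  S[U,V] = ((-0.3333)·(2.6667) + (3.6667)·(-3.3333) + (-3.3333)·(1.6667) + (-0.3333)·(-0.3333) + (2.6667)·(1.6667) + (-2.3333)·(-2.3333)) / 5 = -8.6667/5 = -1.7333
  S[V,V] = ((2.6667)·(2.6667) + (-3.3333)·(-3.3333) + (1.6667)·(1.6667) + (-0.3333)·(-0.3333) + (1.6667)·(1.6667) + (-2.3333)·(-2.3333)) / 5 = 29.3333/5 = 5.8667

S is symmetric (S[j,i] = S[i,j]). Assembling:

S = [[7.4667, -1.7333],
 [-1.7333, 5.8667]]


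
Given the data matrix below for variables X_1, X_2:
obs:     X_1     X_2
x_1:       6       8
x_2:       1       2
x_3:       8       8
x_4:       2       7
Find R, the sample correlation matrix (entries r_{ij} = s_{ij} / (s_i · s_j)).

Step 1 — column means:
  mean(X_1) = (6 + 1 + 8 + 2) / 4 = 17/4 = 4.25
  mean(X_2) = (8 + 2 + 8 + 7) / 4 = 25/4 = 6.25

Step 2 — sample variances and covariances s[i,j] = (1/(n-1)) · Σ_k (x_{k,i} - mean_i) · (x_{k,j} - mean_j), with n-1 = 3:
  s[X_1,X_1] = ((1.75)·(1.75) + (-3.25)·(-3.25) + (3.75)·(3.75) + (-2.25)·(-2.25)) / 3 = 32.75/3 = 10.9167
  s[X_1,X_2] = ((1.75)·(1.75) + (-3.25)·(-4.25) + (3.75)·(1.75) + (-2.25)·(0.75)) / 3 = 21.75/3 = 7.25
  s[X_2,X_2] = ((1.75)·(1.75) + (-4.25)·(-4.25) + (1.75)·(1.75) + (0.75)·(0.75)) / 3 = 24.75/3 = 8.25
  Sample standard deviations s_i = √(s[i,i]):
  s(X_1) = √(10.9167) = 3.304
  s(X_2) = √(8.25) = 2.8723

Step 3 — r_{ij} = s_{ij} / (s_i · s_j):
  r[X_1,X_1] = 1 (diagonal).
  r[X_1,X_2] = 7.25 / (3.304 · 2.8723) = 7.25 / 9.4901 = 0.764
  r[X_2,X_2] = 1 (diagonal).

R is symmetric with unit diagonal. Assembling:

R = [[1, 0.764],
 [0.764, 1]]


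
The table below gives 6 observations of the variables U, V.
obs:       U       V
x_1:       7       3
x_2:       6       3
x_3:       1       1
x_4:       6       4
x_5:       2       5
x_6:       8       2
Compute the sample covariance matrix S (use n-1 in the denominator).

Step 1 — column means:
  mean(U) = (7 + 6 + 1 + 6 + 2 + 8) / 6 = 30/6 = 5
  mean(V) = (3 + 3 + 1 + 4 + 5 + 2) / 6 = 18/6 = 3

Step 2 — sample covariance S[i,j] = (1/(n-1)) · Σ_k (x_{k,i} - mean_i) · (x_{k,j} - mean_j), with n-1 = 5.
  S[U,U] = ((2)·(2) + (1)·(1) + (-4)·(-4) + (1)·(1) + (-3)·(-3) + (3)·(3)) / 5 = 40/5 = 8
  S[U,V] = ((2)·(0) + (1)·(0) + (-4)·(-2) + (1)·(1) + (-3)·(2) + (3)·(-1)) / 5 = 0/5 = 0
  S[V,V] = ((0)·(0) + (0)·(0) + (-2)·(-2) + (1)·(1) + (2)·(2) + (-1)·(-1)) / 5 = 10/5 = 2

S is symmetric (S[j,i] = S[i,j]). Assembling:

S = [[8, 0],
 [0, 2]]


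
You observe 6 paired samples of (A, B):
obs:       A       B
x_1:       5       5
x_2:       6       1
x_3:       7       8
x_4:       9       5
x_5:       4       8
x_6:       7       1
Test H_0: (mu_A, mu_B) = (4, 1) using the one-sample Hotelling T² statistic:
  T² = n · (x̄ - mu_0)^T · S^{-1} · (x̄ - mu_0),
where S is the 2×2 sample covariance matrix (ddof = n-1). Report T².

Step 1 — sample mean vector:
  mean(A) = (5 + 6 + 7 + 9 + 4 + 7) / 6 = 38/6 = 6.3333
  mean(B) = (5 + 1 + 8 + 5 + 8 + 1) / 6 = 28/6 = 4.6667
  x̄ = (6.3333, 4.6667),  deviation x̄ - mu_0 = (6.3333, 4.6667) - (4, 1) = (2.3333, 3.6667).

Step 2 — sample covariance matrix, S[i,j] = (1/(n-1)) · Σ_k (x_{k,i} - mean_i) · (x_{k,j} - mean_j), divisor n-1 = 5:
  S[A,A] = ((-1.3333)·(-1.3333) + (-0.3333)·(-0.3333) + (0.6667)·(0.6667) + (2.6667)·(2.6667) + (-2.3333)·(-2.3333) + (0.6667)·(0.6667)) / 5 = 15.3333/5 = 3.0667
  S[A,B] = ((-1.3333)·(0.3333) + (-0.3333)·(-3.6667) + (0.6667)·(3.3333) + (2.6667)·(0.3333) + (-2.3333)·(3.3333) + (0.6667)·(-3.6667)) / 5 = -6.3333/5 = -1.2667
  S[B,B] = ((0.3333)·(0.3333) + (-3.6667)·(-3.6667) + (3.3333)·(3.3333) + (0.3333)·(0.3333) + (3.3333)·(3.3333) + (-3.6667)·(-3.6667)) / 5 = 49.3333/5 = 9.8667
  S = [[3.0667, -1.2667],
 [-1.2667, 9.8667]].

Step 3 — invert S. det(S) = 3.0667·9.8667 - (-1.2667)² = 28.6533.
  S^{-1} = (1/det) · [[d, -b], [-b, a]] = [[0.3443, 0.0442],
 [0.0442, 0.107]].

Step 4 — quadratic form (x̄ - mu_0)^T · S^{-1} · (x̄ - mu_0):
  S^{-1} · (x̄ - mu_0) = (0.9656, 0.4956),
  (x̄ - mu_0)^T · [...] = (2.3333)·(0.9656) + (3.6667)·(0.4956) = 4.0701.

Step 5 — scale by n: T² = 6 · 4.0701 = 24.4207.

T² ≈ 24.4207


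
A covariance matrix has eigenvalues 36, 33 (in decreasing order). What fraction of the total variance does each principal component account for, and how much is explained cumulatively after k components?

Step 1 — total variance = trace(Sigma) = Σ λ_i = 36 + 33 = 69.

Step 2 — fraction explained by component i = λ_i / Σ λ:
  PC1: 36/69 = 0.5217
  PC2: 33/69 = 0.4783

Step 3 — cumulative fraction after k components = (λ_1 + ... + λ_k) / Σ λ:
  k = 1: 36/69 = 0.5217
  k = 2: (36 + 33)/69 = 69/69 = 1

Summary (fraction, with percent):

explained: PC1 0.5217 (52.17%), PC2 0.4783 (47.83%);  cumulative: 0.5217, 1


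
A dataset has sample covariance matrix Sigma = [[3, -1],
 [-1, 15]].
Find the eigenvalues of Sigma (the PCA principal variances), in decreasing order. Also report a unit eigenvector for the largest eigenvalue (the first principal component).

Step 1 — characteristic polynomial of 2×2 Sigma:
  det(Sigma - λI) = λ² - trace · λ + det = 0.
  trace = 3 + 15 = 18, det = 3·15 - (-1)² = 44.
Step 2 — discriminant:
  Δ = trace² - 4·det = 324 - 176 = 148.
Step 3 — eigenvalues:
  λ = (trace ± √Δ)/2 = (18 ± 12.1655)/2,
  λ_1 = 15.0828,  λ_2 = 2.9172.

Step 4 — unit eigenvector for λ_1: solve (Sigma - λ_1 I)v = 0. First row:
  (3 - 15.0828)·v_x + (-1)·v_y = 0, i.e. (-12.0828)·v_x + (-1)·v_y = 0,
  so v ∝ (b, λ_1 - a) = (-1, 12.0828); multiply by -1 so the first entry is positive: u = (1, -12.0828).
  ||u|| = √((1)² + (-12.0828)²) = √(146.9932) ≈ 12.1241,
  v_1 = u/||u|| ≈ (0.0825, -0.9966) (||v_1|| = 1).

λ_1 = 15.0828,  λ_2 = 2.9172;  v_1 ≈ (0.0825, -0.9966)


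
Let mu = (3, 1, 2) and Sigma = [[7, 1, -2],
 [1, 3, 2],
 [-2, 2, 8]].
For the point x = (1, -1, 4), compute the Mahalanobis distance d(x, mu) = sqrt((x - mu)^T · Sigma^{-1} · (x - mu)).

Step 1 — centre the observation: (x - mu) = (-2, -2, 2).

Step 2 — invert Sigma (cofactor / det for 3×3, or solve directly):
  Sigma^{-1} = [[0.1786, -0.1071, 0.0714],
 [-0.1071, 0.4643, -0.1429],
 [0.0714, -0.1429, 0.1786]].

Step 3 — form the quadratic (x - mu)^T · Sigma^{-1} · (x - mu):
  Sigma^{-1} · (x - mu) = (0, -1, 0.5).
  (x - mu)^T · [Sigma^{-1} · (x - mu)] = (-2)·(0) + (-2)·(-1) + (2)·(0.5) = 3.

Step 4 — take square root: d = √(3) ≈ 1.7321.

d(x, mu) = √(3) ≈ 1.7321


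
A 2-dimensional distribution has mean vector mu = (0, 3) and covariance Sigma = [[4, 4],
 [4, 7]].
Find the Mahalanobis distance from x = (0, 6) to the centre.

Step 1 — centre the observation: (x - mu) = (0, 3).

Step 2 — invert Sigma. det(Sigma) = 4·7 - (4)² = 12.
  Sigma^{-1} = (1/det) · [[d, -b], [-b, a]] = [[0.5833, -0.3333],
 [-0.3333, 0.3333]].

Step 3 — form the quadratic (x - mu)^T · Sigma^{-1} · (x - mu):
  Sigma^{-1} · (x - mu) = (-1, 1).
  (x - mu)^T · [Sigma^{-1} · (x - mu)] = (0)·(-1) + (3)·(1) = 3.

Step 4 — take square root: d = √(3) ≈ 1.7321.

d(x, mu) = √(3) ≈ 1.7321


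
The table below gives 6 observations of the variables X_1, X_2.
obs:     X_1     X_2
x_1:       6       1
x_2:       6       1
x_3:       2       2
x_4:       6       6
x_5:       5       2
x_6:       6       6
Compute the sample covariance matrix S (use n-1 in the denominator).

Step 1 — column means:
  mean(X_1) = (6 + 6 + 2 + 6 + 5 + 6) / 6 = 31/6 = 5.1667
  mean(X_2) = (1 + 1 + 2 + 6 + 2 + 6) / 6 = 18/6 = 3

Step 2 — sample covariance S[i,j] = (1/(n-1)) · Σ_k (x_{k,i} - mean_i) · (x_{k,j} - mean_j), with n-1 = 5.
  S[X_1,X_1] = ((0.8333)·(0.8333) + (0.8333)·(0.8333) + (-3.1667)·(-3.1667) + (0.8333)·(0.8333) + (-0.1667)·(-0.1667) + (0.8333)·(0.8333)) / 5 = 12.8333/5 = 2.5667
  S[X_1,X_2] = ((0.8333)·(-2) + (0.8333)·(-2) + (-3.1667)·(-1) + (0.8333)·(3) + (-0.1667)·(-1) + (0.8333)·(3)) / 5 = 5/5 = 1
  S[X_2,X_2] = ((-2)·(-2) + (-2)·(-2) + (-1)·(-1) + (3)·(3) + (-1)·(-1) + (3)·(3)) / 5 = 28/5 = 5.6

S is symmetric (S[j,i] = S[i,j]). Assembling:

S = [[2.5667, 1],
 [1, 5.6]]


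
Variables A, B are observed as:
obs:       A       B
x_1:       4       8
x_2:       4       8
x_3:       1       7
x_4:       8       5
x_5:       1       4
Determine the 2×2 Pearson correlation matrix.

Step 1 — column means:
  mean(A) = (4 + 4 + 1 + 8 + 1) / 5 = 18/5 = 3.6
  mean(B) = (8 + 8 + 7 + 5 + 4) / 5 = 32/5 = 6.4

Step 2 — sample variances and covariances s[i,j] = (1/(n-1)) · Σ_k (x_{k,i} - mean_i) · (x_{k,j} - mean_j), with n-1 = 4:
  s[A,A] = ((0.4)·(0.4) + (0.4)·(0.4) + (-2.6)·(-2.6) + (4.4)·(4.4) + (-2.6)·(-2.6)) / 4 = 33.2/4 = 8.3
  s[A,B] = ((0.4)·(1.6) + (0.4)·(1.6) + (-2.6)·(0.6) + (4.4)·(-1.4) + (-2.6)·(-2.4)) / 4 = -0.2/4 = -0.05
  s[B,B] = ((1.6)·(1.6) + (1.6)·(1.6) + (0.6)·(0.6) + (-1.4)·(-1.4) + (-2.4)·(-2.4)) / 4 = 13.2/4 = 3.3
  Sample standard deviations s_i = √(s[i,i]):
  s(A) = √(8.3) = 2.881
  s(B) = √(3.3) = 1.8166

Step 3 — r_{ij} = s_{ij} / (s_i · s_j):
  r[A,A] = 1 (diagonal).
  r[A,B] = -0.05 / (2.881 · 1.8166) = -0.05 / 5.2335 = -0.0096
  r[B,B] = 1 (diagonal).

R is symmetric with unit diagonal. Assembling:

R = [[1, -0.0096],
 [-0.0096, 1]]


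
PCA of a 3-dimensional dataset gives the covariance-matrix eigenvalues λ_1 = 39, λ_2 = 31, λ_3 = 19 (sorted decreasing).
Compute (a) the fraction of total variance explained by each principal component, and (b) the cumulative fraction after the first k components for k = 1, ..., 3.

Step 1 — total variance = trace(Sigma) = Σ λ_i = 39 + 31 + 19 = 89.

Step 2 — fraction explained by component i = λ_i / Σ λ:
  PC1: 39/89 = 0.4382
  PC2: 31/89 = 0.3483
  PC3: 19/89 = 0.2135

Step 3 — cumulative fraction after k components = (λ_1 + ... + λ_k) / Σ λ:
  k = 1: 39/89 = 0.4382
  k = 2: (39 + 31)/89 = 70/89 = 0.7865
  k = 3: (39 + 31 + 19)/89 = 89/89 = 1

Summary (fraction, with percent):

explained: PC1 0.4382 (43.82%), PC2 0.3483 (34.83%), PC3 0.2135 (21.35%);  cumulative: 0.4382, 0.7865, 1
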